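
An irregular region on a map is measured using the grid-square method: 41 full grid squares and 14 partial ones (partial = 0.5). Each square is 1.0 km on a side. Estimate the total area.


effective squares = 41 + 14 * 0.5 = 48.0
area = 48.0 * 1.0 = 48.0 km^2

48.0 km^2


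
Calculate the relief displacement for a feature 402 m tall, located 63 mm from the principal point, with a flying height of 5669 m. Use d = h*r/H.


d = h * r / H = 402 * 63 / 5669 = 4.47 mm

4.47 mm


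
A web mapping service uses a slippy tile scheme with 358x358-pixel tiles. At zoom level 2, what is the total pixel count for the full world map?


tiles per axis = 2^2 = 4
total tiles = 4^2 = 16
pixels per axis = 4 * 358 = 1432
total pixels = 1432^2 = 2050624

2050624 pixels


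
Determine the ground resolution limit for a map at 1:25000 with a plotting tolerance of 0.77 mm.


ground = 0.77 mm * 25000 / 1000 = 19.25 m

19.25 m


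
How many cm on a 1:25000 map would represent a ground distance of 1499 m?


map_cm = 1499 * 100 / 25000 = 5.996 cm ≈ 6.0 cm

6.0 cm


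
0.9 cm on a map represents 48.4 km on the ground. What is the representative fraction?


ground = 48.4 km = 4840000 cm; RF denominator = ground / map = 4840000 / 0.9 ≈ 5377778; RF = 1:5377778

1:5377778


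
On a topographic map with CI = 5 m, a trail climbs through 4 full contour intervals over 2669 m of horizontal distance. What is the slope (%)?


elevation change = 4 * 5 = 20 m
slope = 20 / 2669 * 100 = 0.7%

0.7%


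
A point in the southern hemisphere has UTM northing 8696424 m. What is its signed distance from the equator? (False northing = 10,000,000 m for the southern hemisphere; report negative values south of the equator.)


For southern: actual = 8696424 - 10000000 = -1303576 m

-1303576 m


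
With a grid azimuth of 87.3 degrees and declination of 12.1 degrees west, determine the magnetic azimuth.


magnetic azimuth = grid azimuth - declination (east +ve)
mag_az = 87.3 - -12.1 = 99.4 degrees

99.4 degrees


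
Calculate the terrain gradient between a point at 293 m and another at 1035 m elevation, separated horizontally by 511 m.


gradient = (1035 - 293) / 511 = 742 / 511 = 1.4521

1.4521


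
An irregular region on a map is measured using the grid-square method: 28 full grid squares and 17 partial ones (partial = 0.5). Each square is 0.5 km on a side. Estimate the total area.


effective squares = 28 + 17 * 0.5 = 36.5
area = 36.5 * 0.25 = 9.125 km^2

9.125 km^2


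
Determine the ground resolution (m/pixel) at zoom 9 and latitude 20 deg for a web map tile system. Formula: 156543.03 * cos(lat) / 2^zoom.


res = 156543.03 * cos(20) / 2^9 = 156543.03 * 0.93969262 / 512 = 287.31 m/pixel

287.31 m/pixel


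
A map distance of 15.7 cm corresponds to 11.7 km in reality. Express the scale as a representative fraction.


ground = 11.7 km = 1170000 cm; RF denominator = ground / map = 1170000 / 15.7 ≈ 74522; RF = 1:74522

1:74522


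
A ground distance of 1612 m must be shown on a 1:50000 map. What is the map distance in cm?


map_cm = 1612 * 100 / 50000 = 3.224 cm ≈ 3.22 cm

3.22 cm


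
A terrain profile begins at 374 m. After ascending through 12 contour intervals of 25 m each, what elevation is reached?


elevation = 374 + 12 * 25 = 674 m

674 m


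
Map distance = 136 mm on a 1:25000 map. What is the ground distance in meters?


ground = 136 mm * 25000 / 1000 = 3400.0 m

3400.0 m


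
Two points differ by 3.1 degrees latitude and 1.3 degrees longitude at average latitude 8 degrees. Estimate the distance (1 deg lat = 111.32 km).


dlat_km = 3.1 * 111.32 = 345.092
dlon_km = 1.3 * 111.32 * cos(8) ≈ 143.308
dist = sqrt(345.092^2 + 143.308^2) ≈ 373.7 km

373.7 km


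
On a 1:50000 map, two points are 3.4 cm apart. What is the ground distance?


ground = 3.4 cm * 50000 / 100 = 1700.0 m = 1.7 km

1.7 km


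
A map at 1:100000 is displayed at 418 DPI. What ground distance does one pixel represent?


pixel_cm = 2.54 / 418 ≈ 0.006077 cm
ground = pixel_cm * 100000 / 100 = 2.54 * 100000 / (418 * 100) = 254000 / 41800 ≈ 6.08 m

6.08 m


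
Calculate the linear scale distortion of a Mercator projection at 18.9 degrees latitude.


SF = 1 / cos(18.9) = 1 / 0.946085 = 1.057

1.057


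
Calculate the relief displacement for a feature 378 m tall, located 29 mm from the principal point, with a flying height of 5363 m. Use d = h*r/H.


d = h * r / H = 378 * 29 / 5363 = 2.04 mm

2.04 mm


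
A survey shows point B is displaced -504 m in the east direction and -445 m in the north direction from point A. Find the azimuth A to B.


az = atan2(-504, -445) = -131.4 deg
adjusted to 0-360: 228.6 degrees

228.6 degrees


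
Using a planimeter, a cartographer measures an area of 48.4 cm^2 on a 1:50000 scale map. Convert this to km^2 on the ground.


ground_area = 48.4 * (50000/100)^2 = 12100000.0 m^2 = 12.1 km^2

12.1 km^2


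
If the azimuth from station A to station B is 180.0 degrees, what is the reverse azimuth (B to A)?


back azimuth = (180.0 + 180) mod 360 = 0.0 degrees

0.0 degrees


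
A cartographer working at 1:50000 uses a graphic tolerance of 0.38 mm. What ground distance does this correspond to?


ground = 0.38 mm * 50000 / 1000 = 19.0 m

19.0 m


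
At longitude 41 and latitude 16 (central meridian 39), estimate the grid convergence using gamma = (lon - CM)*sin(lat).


gamma = (41 - 39) * sin(16) = 2 * 0.275637 = 0.551 degrees

0.551 degrees


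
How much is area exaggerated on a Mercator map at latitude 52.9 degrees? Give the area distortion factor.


area_distortion = 1/cos^2(52.9) = 2.748

2.748


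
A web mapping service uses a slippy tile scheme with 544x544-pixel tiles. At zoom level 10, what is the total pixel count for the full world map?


tiles per axis = 2^10 = 1024
total tiles = 1024^2 = 1048576
pixels per axis = 1024 * 544 = 557056
total pixels = 557056^2 = 310311387136

310311387136 pixels


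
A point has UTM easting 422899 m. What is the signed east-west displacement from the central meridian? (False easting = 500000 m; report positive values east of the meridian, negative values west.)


displacement = 422899 - 500000 = -77101 m

-77101 m


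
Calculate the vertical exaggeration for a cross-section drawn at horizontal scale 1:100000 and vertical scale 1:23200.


VE = horizontal_scale / vertical_scale = 100000 / 23200 ≈ 4.3

4.3x


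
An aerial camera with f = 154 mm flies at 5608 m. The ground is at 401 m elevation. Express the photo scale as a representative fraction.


scale = f / (H - h) = 154 mm / 5207 m = 154 / 5207000 = 1:33812

1:33812


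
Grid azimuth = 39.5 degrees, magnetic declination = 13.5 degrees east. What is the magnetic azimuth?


magnetic azimuth = grid azimuth - declination (east +ve)
mag_az = 39.5 - 13.5 = 26.0 degrees

26.0 degrees


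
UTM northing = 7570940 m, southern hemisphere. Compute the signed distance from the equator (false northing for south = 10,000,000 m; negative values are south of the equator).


For southern: actual = 7570940 - 10000000 = -2429060 m

-2429060 m


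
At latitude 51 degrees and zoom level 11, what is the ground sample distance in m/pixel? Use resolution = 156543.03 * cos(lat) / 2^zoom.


res = 156543.03 * cos(51) / 2^11 = 156543.03 * 0.62932039 / 2048 = 48.1 m/pixel

48.1 m/pixel


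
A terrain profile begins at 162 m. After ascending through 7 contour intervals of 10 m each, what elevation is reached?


elevation = 162 + 7 * 10 = 232 m

232 m


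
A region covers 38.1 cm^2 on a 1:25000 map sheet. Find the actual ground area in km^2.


ground_area = 38.1 * (25000/100)^2 = 2381250.0 m^2 = 2.38125 km^2 ≈ 2.381 km^2

2.381 km^2


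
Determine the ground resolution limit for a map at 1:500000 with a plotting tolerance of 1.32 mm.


ground = 1.32 mm * 500000 / 1000 = 660.0 m

660.0 m


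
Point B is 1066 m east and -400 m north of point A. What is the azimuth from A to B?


az = atan2(1066, -400) = 110.6 deg
adjusted to 0-360: 110.6 degrees

110.6 degrees


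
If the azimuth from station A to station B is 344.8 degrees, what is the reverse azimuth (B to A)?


back azimuth = (344.8 + 180) mod 360 = 164.8 degrees

164.8 degrees


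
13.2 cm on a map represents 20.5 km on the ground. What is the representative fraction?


ground = 20.5 km = 2050000 cm; RF denominator = ground / map = 2050000 / 13.2 ≈ 155303; RF = 1:155303

1:155303


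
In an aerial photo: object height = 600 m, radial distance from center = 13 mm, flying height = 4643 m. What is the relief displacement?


d = h * r / H = 600 * 13 / 4643 = 1.68 mm

1.68 mm


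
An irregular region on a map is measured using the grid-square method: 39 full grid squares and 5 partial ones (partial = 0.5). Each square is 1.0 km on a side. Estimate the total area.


effective squares = 39 + 5 * 0.5 = 41.5
area = 41.5 * 1.0 = 41.5 km^2

41.5 km^2


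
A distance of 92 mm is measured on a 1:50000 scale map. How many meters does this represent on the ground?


ground = 92 mm * 50000 / 1000 = 4600.0 m

4600.0 m


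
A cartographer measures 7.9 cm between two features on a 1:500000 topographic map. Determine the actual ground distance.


ground = 7.9 cm * 500000 / 100 = 39500.0 m = 39.5 km

39.5 km


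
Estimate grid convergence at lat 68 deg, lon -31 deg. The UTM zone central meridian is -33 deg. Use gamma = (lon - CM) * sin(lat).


gamma = (-31 - -33) * sin(68) = 2 * 0.927184 = 1.854 degrees

1.854 degrees


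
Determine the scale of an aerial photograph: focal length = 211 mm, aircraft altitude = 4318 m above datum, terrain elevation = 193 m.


scale = f / (H - h) = 211 mm / 4125 m = 211 / 4125000 = 1:19550

1:19550


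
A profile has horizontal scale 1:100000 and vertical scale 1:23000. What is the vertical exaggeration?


VE = horizontal_scale / vertical_scale = 100000 / 23000 ≈ 4.3

4.3x


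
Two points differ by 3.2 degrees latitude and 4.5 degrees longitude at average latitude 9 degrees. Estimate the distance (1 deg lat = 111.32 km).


dlat_km = 3.2 * 111.32 = 356.224
dlon_km = 4.5 * 111.32 * cos(9) ≈ 494.773
dist = sqrt(356.224^2 + 494.773^2) ≈ 609.7 km

609.7 km


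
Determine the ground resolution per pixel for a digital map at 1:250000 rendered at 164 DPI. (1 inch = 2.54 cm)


pixel_cm = 2.54 / 164 ≈ 0.015488 cm
ground = pixel_cm * 250000 / 100 = 2.54 * 250000 / (164 * 100) = 635000 / 16400 ≈ 38.72 m

38.72 m


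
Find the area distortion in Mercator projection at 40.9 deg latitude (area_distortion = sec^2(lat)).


area_distortion = 1/cos^2(40.9) = 1.75

1.75


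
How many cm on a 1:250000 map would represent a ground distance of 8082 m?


map_cm = 8082 * 100 / 250000 = 3.2328 cm ≈ 3.23 cm

3.23 cm


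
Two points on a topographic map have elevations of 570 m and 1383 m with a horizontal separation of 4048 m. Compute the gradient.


gradient = (1383 - 570) / 4048 = 813 / 4048 = 0.2008

0.2008


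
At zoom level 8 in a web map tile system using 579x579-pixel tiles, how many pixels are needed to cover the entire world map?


tiles per axis = 2^8 = 256
total tiles = 256^2 = 65536
pixels per axis = 256 * 579 = 148224
total pixels = 148224^2 = 21970354176

21970354176 pixels


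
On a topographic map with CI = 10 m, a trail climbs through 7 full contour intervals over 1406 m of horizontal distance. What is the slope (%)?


elevation change = 7 * 10 = 70 m
slope = 70 / 1406 * 100 = 5.0%

5.0%


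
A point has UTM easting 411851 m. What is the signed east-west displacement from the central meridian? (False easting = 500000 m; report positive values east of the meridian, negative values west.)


displacement = 411851 - 500000 = -88149 m

-88149 m


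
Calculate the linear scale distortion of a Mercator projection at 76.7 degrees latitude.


SF = 1 / cos(76.7) = 1 / 0.23005 = 4.347

4.347


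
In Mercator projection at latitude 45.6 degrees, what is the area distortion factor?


area_distortion = 1/cos^2(45.6) = 2.043

2.043


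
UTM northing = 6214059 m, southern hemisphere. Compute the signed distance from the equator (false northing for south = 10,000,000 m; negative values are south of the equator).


For southern: actual = 6214059 - 10000000 = -3785941 m

-3785941 m


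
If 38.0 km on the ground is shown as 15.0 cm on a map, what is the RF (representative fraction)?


ground = 38.0 km = 3800000 cm; RF denominator = ground / map = 3800000 / 15.0 ≈ 253333; RF = 1:253333

1:253333


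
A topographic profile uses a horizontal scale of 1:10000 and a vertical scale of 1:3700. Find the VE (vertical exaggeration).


VE = horizontal_scale / vertical_scale = 10000 / 3700 ≈ 2.7

2.7x


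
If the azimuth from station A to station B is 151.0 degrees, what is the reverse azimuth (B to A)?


back azimuth = (151.0 + 180) mod 360 = 331.0 degrees

331.0 degrees


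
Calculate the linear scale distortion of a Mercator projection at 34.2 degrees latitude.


SF = 1 / cos(34.2) = 1 / 0.827081 = 1.209

1.209


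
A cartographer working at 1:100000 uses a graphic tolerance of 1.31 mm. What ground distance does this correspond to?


ground = 1.31 mm * 100000 / 1000 = 131.0 m

131.0 m


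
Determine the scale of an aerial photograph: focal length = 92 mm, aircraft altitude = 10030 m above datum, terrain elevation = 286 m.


scale = f / (H - h) = 92 mm / 9744 m = 92 / 9744000 = 1:105913

1:105913


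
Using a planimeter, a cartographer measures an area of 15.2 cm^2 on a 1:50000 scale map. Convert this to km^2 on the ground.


ground_area = 15.2 * (50000/100)^2 = 3800000.0 m^2 = 3.8 km^2

3.8 km^2


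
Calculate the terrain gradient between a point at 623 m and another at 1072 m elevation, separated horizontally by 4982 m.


gradient = (1072 - 623) / 4982 = 449 / 4982 = 0.0901

0.0901


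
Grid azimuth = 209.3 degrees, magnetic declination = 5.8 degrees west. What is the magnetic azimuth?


magnetic azimuth = grid azimuth - declination (east +ve)
mag_az = 209.3 - -5.8 = 215.1 degrees

215.1 degrees


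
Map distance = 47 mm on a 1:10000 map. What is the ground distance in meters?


ground = 47 mm * 10000 / 1000 = 470.0 m

470.0 m


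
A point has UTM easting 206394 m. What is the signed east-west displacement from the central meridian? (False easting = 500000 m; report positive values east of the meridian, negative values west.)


displacement = 206394 - 500000 = -293606 m

-293606 m


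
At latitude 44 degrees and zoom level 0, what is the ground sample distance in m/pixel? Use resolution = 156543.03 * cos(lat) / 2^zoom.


res = 156543.03 * cos(44) / 2^0 = 156543.03 * 0.7193398 / 1 = 112607.63 m/pixel

112607.63 m/pixel


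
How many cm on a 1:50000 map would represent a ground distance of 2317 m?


map_cm = 2317 * 100 / 50000 = 4.634 cm ≈ 4.63 cm

4.63 cm


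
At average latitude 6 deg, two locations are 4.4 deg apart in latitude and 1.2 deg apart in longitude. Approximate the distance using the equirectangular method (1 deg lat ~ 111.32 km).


dlat_km = 4.4 * 111.32 = 489.808
dlon_km = 1.2 * 111.32 * cos(6) ≈ 132.852
dist = sqrt(489.808^2 + 132.852^2) ≈ 507.5 km

507.5 km


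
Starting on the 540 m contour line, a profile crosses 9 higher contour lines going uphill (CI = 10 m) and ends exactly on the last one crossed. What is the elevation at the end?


elevation = 540 + 9 * 10 = 630 m

630 m


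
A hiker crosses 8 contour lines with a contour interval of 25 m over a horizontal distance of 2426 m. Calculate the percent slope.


elevation change = 8 * 25 = 200 m
slope = 200 / 2426 * 100 = 8.2%

8.2%


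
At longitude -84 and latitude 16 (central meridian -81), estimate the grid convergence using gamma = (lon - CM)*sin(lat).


gamma = (-84 - -81) * sin(16) = -3 * 0.275637 = -0.827 degrees

-0.827 degrees


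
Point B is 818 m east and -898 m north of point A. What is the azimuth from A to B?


az = atan2(818, -898) = 137.7 deg
adjusted to 0-360: 137.7 degrees

137.7 degrees


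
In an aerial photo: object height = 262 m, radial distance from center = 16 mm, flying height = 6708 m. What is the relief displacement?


d = h * r / H = 262 * 16 / 6708 = 0.62 mm

0.62 mm


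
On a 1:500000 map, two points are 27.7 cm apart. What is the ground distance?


ground = 27.7 cm * 500000 / 100 = 138500.0 m = 138.5 km

138.5 km


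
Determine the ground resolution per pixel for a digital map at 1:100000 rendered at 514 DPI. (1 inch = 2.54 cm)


pixel_cm = 2.54 / 514 ≈ 0.004942 cm
ground = pixel_cm * 100000 / 100 = 2.54 * 100000 / (514 * 100) = 254000 / 51400 ≈ 4.94 m

4.94 m


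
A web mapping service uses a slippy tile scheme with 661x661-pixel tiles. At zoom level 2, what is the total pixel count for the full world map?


tiles per axis = 2^2 = 4
total tiles = 4^2 = 16
pixels per axis = 4 * 661 = 2644
total pixels = 2644^2 = 6990736

6990736 pixels


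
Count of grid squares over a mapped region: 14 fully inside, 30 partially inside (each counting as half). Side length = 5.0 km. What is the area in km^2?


effective squares = 14 + 30 * 0.5 = 29.0
area = 29.0 * 25.0 = 725.0 km^2

725.0 km^2


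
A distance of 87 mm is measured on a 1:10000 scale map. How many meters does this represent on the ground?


ground = 87 mm * 10000 / 1000 = 870.0 m

870.0 m


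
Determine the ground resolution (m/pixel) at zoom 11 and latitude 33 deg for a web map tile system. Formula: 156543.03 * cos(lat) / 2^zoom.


res = 156543.03 * cos(33) / 2^11 = 156543.03 * 0.83867057 / 2048 = 64.11 m/pixel

64.11 m/pixel


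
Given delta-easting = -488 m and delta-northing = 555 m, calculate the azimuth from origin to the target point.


az = atan2(-488, 555) = -41.3 deg
adjusted to 0-360: 318.7 degrees

318.7 degrees


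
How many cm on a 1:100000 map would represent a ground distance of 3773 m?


map_cm = 3773 * 100 / 100000 = 3.773 cm ≈ 3.77 cm

3.77 cm


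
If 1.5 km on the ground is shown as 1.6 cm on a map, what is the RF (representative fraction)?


ground = 1.5 km = 150000 cm; RF denominator = ground / map = 150000 / 1.6 = 93750; RF = 1:93750

1:93750


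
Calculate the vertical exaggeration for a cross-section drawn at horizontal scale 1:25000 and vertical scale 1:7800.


VE = horizontal_scale / vertical_scale = 25000 / 7800 ≈ 3.2

3.2x


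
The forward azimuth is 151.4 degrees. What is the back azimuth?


back azimuth = (151.4 + 180) mod 360 = 331.4 degrees

331.4 degrees


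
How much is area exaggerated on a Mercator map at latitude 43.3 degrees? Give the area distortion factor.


area_distortion = 1/cos^2(43.3) = 1.888

1.888


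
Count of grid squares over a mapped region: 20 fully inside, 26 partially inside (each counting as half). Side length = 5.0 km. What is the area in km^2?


effective squares = 20 + 26 * 0.5 = 33.0
area = 33.0 * 25.0 = 825.0 km^2

825.0 km^2


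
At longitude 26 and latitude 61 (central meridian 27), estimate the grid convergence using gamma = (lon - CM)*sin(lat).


gamma = (26 - 27) * sin(61) = -1 * 0.87462 = -0.875 degrees

-0.875 degrees


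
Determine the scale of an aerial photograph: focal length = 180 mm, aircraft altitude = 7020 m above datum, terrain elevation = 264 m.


scale = f / (H - h) = 180 mm / 6756 m = 180 / 6756000 = 1:37533

1:37533


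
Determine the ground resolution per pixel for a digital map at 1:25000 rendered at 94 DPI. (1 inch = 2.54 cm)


pixel_cm = 2.54 / 94 ≈ 0.027021 cm
ground = pixel_cm * 25000 / 100 = 2.54 * 25000 / (94 * 100) = 63500 / 9400 ≈ 6.76 m

6.76 m


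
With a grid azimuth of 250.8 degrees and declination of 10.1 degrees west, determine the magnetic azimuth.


magnetic azimuth = grid azimuth - declination (east +ve)
mag_az = 250.8 - -10.1 = 260.9 degrees

260.9 degrees


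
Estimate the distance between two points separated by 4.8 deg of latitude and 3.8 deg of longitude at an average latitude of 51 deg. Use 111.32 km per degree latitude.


dlat_km = 4.8 * 111.32 = 534.336
dlon_km = 3.8 * 111.32 * cos(51) ≈ 266.213
dist = sqrt(534.336^2 + 266.213^2) ≈ 597.0 km

597.0 km


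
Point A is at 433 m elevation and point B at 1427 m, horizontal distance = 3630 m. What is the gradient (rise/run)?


gradient = (1427 - 433) / 3630 = 994 / 3630 = 0.2738

0.2738


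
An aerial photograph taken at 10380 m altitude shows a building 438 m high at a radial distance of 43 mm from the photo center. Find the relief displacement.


d = h * r / H = 438 * 43 / 10380 = 1.81 mm

1.81 mm


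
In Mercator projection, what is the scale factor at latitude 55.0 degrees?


SF = 1 / cos(55.0) = 1 / 0.573576 = 1.743

1.743


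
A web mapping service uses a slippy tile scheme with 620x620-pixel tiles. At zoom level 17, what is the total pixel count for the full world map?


tiles per axis = 2^17 = 131072
total tiles = 131072^2 = 17179869184
pixels per axis = 131072 * 620 = 81264640
total pixels = 81264640^2 = 6603941714329600

6603941714329600 pixels


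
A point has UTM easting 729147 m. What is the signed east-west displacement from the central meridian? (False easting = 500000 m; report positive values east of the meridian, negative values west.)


displacement = 729147 - 500000 = 229147 m

229147 m


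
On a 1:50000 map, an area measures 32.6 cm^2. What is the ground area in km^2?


ground_area = 32.6 * (50000/100)^2 = 8150000.0 m^2 = 8.15 km^2

8.15 km^2


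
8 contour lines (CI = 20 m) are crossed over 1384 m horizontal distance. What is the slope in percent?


elevation change = 8 * 20 = 160 m
slope = 160 / 1384 * 100 = 11.6%

11.6%


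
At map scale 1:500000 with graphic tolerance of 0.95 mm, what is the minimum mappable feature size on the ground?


ground = 0.95 mm * 500000 / 1000 = 475.0 m

475.0 m


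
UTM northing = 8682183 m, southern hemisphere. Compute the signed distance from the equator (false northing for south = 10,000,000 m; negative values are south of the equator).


For southern: actual = 8682183 - 10000000 = -1317817 m

-1317817 m


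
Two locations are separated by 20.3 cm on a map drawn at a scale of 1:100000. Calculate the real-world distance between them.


ground = 20.3 cm * 100000 / 100 = 20300.0 m = 20.3 km

20.3 km


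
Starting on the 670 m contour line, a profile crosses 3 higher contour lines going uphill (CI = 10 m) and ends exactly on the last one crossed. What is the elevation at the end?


elevation = 670 + 3 * 10 = 700 m

700 m


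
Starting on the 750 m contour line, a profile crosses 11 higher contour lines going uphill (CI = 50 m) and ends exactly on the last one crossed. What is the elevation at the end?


elevation = 750 + 11 * 50 = 1300 m

1300 m


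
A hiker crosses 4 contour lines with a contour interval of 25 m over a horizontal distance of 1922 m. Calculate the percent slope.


elevation change = 4 * 25 = 100 m
slope = 100 / 1922 * 100 = 5.2%

5.2%


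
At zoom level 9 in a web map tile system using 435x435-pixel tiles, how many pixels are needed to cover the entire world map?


tiles per axis = 2^9 = 512
total tiles = 512^2 = 262144
pixels per axis = 512 * 435 = 222720
total pixels = 222720^2 = 49604198400

49604198400 pixels


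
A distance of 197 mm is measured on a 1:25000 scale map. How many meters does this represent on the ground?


ground = 197 mm * 25000 / 1000 = 4925.0 m

4925.0 m


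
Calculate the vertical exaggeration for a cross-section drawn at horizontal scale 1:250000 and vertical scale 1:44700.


VE = horizontal_scale / vertical_scale = 250000 / 44700 ≈ 5.6

5.6x


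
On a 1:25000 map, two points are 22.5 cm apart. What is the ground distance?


ground = 22.5 cm * 25000 / 100 = 5625.0 m = 5.625 km

5.625 km


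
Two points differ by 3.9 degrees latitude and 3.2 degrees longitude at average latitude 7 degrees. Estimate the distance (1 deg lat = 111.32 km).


dlat_km = 3.9 * 111.32 = 434.148
dlon_km = 3.2 * 111.32 * cos(7) ≈ 353.569
dist = sqrt(434.148^2 + 353.569^2) ≈ 559.9 km

559.9 km


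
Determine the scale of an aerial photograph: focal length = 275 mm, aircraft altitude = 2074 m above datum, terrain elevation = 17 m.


scale = f / (H - h) = 275 mm / 2057 m = 275 / 2057000 = 1:7480

1:7480


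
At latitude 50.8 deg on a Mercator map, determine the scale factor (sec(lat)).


SF = 1 / cos(50.8) = 1 / 0.632029 = 1.582

1.582


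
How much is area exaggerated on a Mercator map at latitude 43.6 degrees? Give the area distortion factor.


area_distortion = 1/cos^2(43.6) = 1.907

1.907


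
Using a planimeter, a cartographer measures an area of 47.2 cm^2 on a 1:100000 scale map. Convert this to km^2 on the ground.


ground_area = 47.2 * (100000/100)^2 = 47200000.0 m^2 = 47.2 km^2

47.2 km^2


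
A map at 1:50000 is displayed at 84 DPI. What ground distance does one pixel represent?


pixel_cm = 2.54 / 84 ≈ 0.030238 cm
ground = pixel_cm * 50000 / 100 = 2.54 * 50000 / (84 * 100) = 127000 / 8400 ≈ 15.12 m

15.12 m


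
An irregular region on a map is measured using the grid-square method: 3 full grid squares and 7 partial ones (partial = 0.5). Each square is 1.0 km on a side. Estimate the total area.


effective squares = 3 + 7 * 0.5 = 6.5
area = 6.5 * 1.0 = 6.5 km^2

6.5 km^2


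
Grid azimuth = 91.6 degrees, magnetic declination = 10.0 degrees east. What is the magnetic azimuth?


magnetic azimuth = grid azimuth - declination (east +ve)
mag_az = 91.6 - 10.0 = 81.6 degrees

81.6 degrees


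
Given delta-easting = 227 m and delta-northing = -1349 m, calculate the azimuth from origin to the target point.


az = atan2(227, -1349) = 170.4 deg
adjusted to 0-360: 170.4 degrees

170.4 degrees


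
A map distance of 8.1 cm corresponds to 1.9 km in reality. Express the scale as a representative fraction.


ground = 1.9 km = 190000 cm; RF denominator = ground / map = 190000 / 8.1 ≈ 23457; RF = 1:23457

1:23457


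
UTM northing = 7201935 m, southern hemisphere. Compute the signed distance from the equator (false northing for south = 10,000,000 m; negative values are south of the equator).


For southern: actual = 7201935 - 10000000 = -2798065 m

-2798065 m


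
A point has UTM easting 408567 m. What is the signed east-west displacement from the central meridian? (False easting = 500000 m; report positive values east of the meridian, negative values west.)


displacement = 408567 - 500000 = -91433 m

-91433 m


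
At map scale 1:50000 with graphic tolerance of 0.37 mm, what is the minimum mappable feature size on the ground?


ground = 0.37 mm * 50000 / 1000 = 18.5 m

18.5 m


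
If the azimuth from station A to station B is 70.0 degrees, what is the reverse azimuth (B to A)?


back azimuth = (70.0 + 180) mod 360 = 250.0 degrees

250.0 degrees


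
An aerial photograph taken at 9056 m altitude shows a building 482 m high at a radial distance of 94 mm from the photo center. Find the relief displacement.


d = h * r / H = 482 * 94 / 9056 = 5.0 mm

5.0 mm


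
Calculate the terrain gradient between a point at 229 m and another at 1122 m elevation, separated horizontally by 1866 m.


gradient = (1122 - 229) / 1866 = 893 / 1866 = 0.4786

0.4786


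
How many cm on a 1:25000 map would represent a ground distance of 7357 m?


map_cm = 7357 * 100 / 25000 = 29.428 cm ≈ 29.43 cm

29.43 cm


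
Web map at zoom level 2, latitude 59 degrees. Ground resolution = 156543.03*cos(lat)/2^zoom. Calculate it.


res = 156543.03 * cos(59) / 2^2 = 156543.03 * 0.51503807 / 4 = 20156.41 m/pixel

20156.41 m/pixel


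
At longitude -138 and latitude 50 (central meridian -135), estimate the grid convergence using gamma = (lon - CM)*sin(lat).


gamma = (-138 - -135) * sin(50) = -3 * 0.766044 = -2.298 degrees

-2.298 degrees


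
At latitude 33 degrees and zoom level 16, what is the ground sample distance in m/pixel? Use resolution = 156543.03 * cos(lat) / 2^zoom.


res = 156543.03 * cos(33) / 2^16 = 156543.03 * 0.83867057 / 65536 = 2.0 m/pixel

2.0 m/pixel


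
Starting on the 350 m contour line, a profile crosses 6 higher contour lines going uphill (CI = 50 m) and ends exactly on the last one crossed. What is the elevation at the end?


elevation = 350 + 6 * 50 = 650 m

650 m


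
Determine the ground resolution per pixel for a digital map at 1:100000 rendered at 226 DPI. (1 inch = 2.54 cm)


pixel_cm = 2.54 / 226 ≈ 0.011239 cm
ground = pixel_cm * 100000 / 100 = 2.54 * 100000 / (226 * 100) = 254000 / 22600 ≈ 11.24 m

11.24 m


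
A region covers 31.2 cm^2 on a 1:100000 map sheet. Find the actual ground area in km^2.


ground_area = 31.2 * (100000/100)^2 = 31200000.0 m^2 = 31.2 km^2

31.2 km^2


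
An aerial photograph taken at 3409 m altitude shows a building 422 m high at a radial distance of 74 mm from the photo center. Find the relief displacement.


d = h * r / H = 422 * 74 / 3409 = 9.16 mm

9.16 mm


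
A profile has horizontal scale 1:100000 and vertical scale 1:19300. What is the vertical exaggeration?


VE = horizontal_scale / vertical_scale = 100000 / 19300 ≈ 5.2

5.2x


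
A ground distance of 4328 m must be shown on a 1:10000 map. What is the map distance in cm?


map_cm = 4328 * 100 / 10000 = 43.28 cm

43.28 cm


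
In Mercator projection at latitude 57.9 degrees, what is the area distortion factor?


area_distortion = 1/cos^2(57.9) = 3.541

3.541


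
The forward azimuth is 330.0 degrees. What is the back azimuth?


back azimuth = (330.0 + 180) mod 360 = 150.0 degrees

150.0 degrees


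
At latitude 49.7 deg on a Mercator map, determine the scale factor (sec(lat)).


SF = 1 / cos(49.7) = 1 / 0.64679 = 1.546

1.546


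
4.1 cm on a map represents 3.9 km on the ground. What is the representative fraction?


ground = 3.9 km = 390000 cm; RF denominator = ground / map = 390000 / 4.1 ≈ 95122; RF = 1:95122

1:95122


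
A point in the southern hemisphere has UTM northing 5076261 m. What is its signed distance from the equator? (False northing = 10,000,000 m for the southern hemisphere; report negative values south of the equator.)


For southern: actual = 5076261 - 10000000 = -4923739 m

-4923739 m


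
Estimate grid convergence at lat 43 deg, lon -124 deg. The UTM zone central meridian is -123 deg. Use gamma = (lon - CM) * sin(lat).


gamma = (-124 - -123) * sin(43) = -1 * 0.681998 = -0.682 degrees

-0.682 degrees


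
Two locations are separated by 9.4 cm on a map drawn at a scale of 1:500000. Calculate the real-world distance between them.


ground = 9.4 cm * 500000 / 100 = 47000.0 m = 47.0 km

47.0 km


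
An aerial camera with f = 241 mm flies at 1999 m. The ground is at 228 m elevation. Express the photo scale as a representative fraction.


scale = f / (H - h) = 241 mm / 1771 m = 241 / 1771000 = 1:7349

1:7349


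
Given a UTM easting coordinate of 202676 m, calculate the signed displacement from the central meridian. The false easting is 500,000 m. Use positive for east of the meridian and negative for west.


displacement = 202676 - 500000 = -297324 m

-297324 m


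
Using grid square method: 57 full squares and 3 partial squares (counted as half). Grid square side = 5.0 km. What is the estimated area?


effective squares = 57 + 3 * 0.5 = 58.5
area = 58.5 * 25.0 = 1462.5 km^2

1462.5 km^2


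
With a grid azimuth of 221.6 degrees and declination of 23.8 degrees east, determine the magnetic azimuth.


magnetic azimuth = grid azimuth - declination (east +ve)
mag_az = 221.6 - 23.8 = 197.8 degrees

197.8 degrees


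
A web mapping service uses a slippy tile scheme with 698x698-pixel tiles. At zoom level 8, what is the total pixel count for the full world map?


tiles per axis = 2^8 = 256
total tiles = 256^2 = 65536
pixels per axis = 256 * 698 = 178688
total pixels = 178688^2 = 31929401344

31929401344 pixels


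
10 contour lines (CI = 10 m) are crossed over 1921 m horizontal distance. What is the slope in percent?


elevation change = 10 * 10 = 100 m
slope = 100 / 1921 * 100 = 5.2%

5.2%


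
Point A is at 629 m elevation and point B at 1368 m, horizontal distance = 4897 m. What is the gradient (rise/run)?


gradient = (1368 - 629) / 4897 = 739 / 4897 = 0.1509

0.1509


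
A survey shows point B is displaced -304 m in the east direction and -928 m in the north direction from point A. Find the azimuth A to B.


az = atan2(-304, -928) = -161.9 deg
adjusted to 0-360: 198.1 degrees

198.1 degrees


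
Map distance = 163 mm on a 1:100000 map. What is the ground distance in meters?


ground = 163 mm * 100000 / 1000 = 16300.0 m

16300.0 m


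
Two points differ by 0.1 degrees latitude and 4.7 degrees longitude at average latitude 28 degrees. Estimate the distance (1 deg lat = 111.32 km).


dlat_km = 0.1 * 111.32 = 11.132
dlon_km = 4.7 * 111.32 * cos(28) ≈ 461.962
dist = sqrt(11.132^2 + 461.962^2) ≈ 462.1 km

462.1 km


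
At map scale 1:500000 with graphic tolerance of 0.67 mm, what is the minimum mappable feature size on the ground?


ground = 0.67 mm * 500000 / 1000 = 335.0 m

335.0 m


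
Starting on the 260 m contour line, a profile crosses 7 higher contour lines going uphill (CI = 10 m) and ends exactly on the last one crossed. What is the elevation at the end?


elevation = 260 + 7 * 10 = 330 m

330 m


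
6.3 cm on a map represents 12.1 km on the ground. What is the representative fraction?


ground = 12.1 km = 1210000 cm; RF denominator = ground / map = 1210000 / 6.3 ≈ 192063; RF = 1:192063

1:192063


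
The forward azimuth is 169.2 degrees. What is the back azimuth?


back azimuth = (169.2 + 180) mod 360 = 349.2 degrees

349.2 degrees


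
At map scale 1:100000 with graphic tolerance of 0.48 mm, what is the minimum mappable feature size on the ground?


ground = 0.48 mm * 100000 / 1000 = 48.0 m

48.0 m


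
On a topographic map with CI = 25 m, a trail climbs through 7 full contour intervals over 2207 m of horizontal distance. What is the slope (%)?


elevation change = 7 * 25 = 175 m
slope = 175 / 2207 * 100 = 7.9%

7.9%


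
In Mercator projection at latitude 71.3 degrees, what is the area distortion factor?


area_distortion = 1/cos^2(71.3) = 9.728

9.728


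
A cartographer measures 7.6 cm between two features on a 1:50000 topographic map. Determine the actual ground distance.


ground = 7.6 cm * 50000 / 100 = 3800.0 m = 3.8 km

3.8 km


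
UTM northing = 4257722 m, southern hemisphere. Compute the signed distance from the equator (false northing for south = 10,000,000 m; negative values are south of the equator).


For southern: actual = 4257722 - 10000000 = -5742278 m

-5742278 m


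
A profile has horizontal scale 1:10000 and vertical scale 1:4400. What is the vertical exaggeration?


VE = horizontal_scale / vertical_scale = 10000 / 4400 ≈ 2.3

2.3x


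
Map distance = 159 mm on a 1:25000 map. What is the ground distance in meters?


ground = 159 mm * 25000 / 1000 = 3975.0 m

3975.0 m


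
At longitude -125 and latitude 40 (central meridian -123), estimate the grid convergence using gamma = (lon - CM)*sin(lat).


gamma = (-125 - -123) * sin(40) = -2 * 0.642788 = -1.286 degrees

-1.286 degrees


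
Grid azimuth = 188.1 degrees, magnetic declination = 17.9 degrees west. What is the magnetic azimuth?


magnetic azimuth = grid azimuth - declination (east +ve)
mag_az = 188.1 - -17.9 = 206.0 degrees

206.0 degrees


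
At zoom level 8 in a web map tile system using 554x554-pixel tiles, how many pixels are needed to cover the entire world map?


tiles per axis = 2^8 = 256
total tiles = 256^2 = 65536
pixels per axis = 256 * 554 = 141824
total pixels = 141824^2 = 20114046976

20114046976 pixels


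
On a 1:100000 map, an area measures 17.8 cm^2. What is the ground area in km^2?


ground_area = 17.8 * (100000/100)^2 = 17800000.0 m^2 = 17.8 km^2

17.8 km^2


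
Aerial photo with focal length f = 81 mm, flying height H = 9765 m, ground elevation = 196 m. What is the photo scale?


scale = f / (H - h) = 81 mm / 9569 m = 81 / 9569000 = 1:118136

1:118136


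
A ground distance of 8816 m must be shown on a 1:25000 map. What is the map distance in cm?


map_cm = 8816 * 100 / 25000 = 35.264 cm ≈ 35.26 cm

35.26 cm


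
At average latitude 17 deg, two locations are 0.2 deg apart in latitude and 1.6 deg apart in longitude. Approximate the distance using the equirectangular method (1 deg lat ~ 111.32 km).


dlat_km = 0.2 * 111.32 = 22.264
dlon_km = 1.6 * 111.32 * cos(17) ≈ 170.329
dist = sqrt(22.264^2 + 170.329^2) ≈ 171.8 km

171.8 km


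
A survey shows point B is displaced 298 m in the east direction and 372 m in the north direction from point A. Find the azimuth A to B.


az = atan2(298, 372) = 38.7 deg
adjusted to 0-360: 38.7 degrees

38.7 degrees


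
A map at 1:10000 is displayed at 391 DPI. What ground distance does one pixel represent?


pixel_cm = 2.54 / 391 ≈ 0.006496 cm
ground = pixel_cm * 10000 / 100 = 2.54 * 10000 / (391 * 100) = 25400 / 39100 ≈ 0.65 m

0.65 m


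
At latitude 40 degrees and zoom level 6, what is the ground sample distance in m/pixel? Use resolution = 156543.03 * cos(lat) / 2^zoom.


res = 156543.03 * cos(40) / 2^6 = 156543.03 * 0.76604444 / 64 = 1873.73 m/pixel

1873.73 m/pixel


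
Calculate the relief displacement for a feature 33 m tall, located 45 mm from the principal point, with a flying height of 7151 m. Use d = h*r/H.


d = h * r / H = 33 * 45 / 7151 = 0.21 mm

0.21 mm


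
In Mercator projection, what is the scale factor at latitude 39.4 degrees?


SF = 1 / cos(39.4) = 1 / 0.772734 = 1.294

1.294


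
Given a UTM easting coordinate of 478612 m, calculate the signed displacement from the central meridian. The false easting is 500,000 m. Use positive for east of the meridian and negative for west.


displacement = 478612 - 500000 = -21388 m

-21388 m


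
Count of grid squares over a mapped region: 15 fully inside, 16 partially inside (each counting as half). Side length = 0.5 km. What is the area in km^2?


effective squares = 15 + 16 * 0.5 = 23.0
area = 23.0 * 0.25 = 5.75 km^2

5.75 km^2


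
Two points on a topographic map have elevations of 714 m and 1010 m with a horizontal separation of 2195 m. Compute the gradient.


gradient = (1010 - 714) / 2195 = 296 / 2195 = 0.1349

0.1349


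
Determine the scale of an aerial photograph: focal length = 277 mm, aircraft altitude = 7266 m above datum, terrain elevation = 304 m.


scale = f / (H - h) = 277 mm / 6962 m = 277 / 6962000 = 1:25134

1:25134


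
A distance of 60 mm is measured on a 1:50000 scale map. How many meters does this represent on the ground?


ground = 60 mm * 50000 / 1000 = 3000.0 m

3000.0 m


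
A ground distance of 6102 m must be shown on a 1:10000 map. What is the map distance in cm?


map_cm = 6102 * 100 / 10000 = 61.02 cm

61.02 cm


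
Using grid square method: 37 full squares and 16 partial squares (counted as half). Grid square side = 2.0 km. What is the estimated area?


effective squares = 37 + 16 * 0.5 = 45.0
area = 45.0 * 4.0 = 180.0 km^2

180.0 km^2


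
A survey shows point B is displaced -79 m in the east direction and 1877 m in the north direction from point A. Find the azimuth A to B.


az = atan2(-79, 1877) = -2.4 deg
adjusted to 0-360: 357.6 degrees

357.6 degrees
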